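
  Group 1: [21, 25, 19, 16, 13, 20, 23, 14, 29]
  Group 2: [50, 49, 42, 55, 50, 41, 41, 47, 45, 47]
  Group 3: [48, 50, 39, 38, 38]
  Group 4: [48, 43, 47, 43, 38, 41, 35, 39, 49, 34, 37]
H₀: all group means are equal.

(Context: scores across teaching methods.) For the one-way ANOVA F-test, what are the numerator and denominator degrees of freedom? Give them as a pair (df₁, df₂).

k = 4 groups, N = 35 total
df = (k−1, N−k) = (4−1, 35−4) = (3, 31)

degrees of freedom = [3, 31]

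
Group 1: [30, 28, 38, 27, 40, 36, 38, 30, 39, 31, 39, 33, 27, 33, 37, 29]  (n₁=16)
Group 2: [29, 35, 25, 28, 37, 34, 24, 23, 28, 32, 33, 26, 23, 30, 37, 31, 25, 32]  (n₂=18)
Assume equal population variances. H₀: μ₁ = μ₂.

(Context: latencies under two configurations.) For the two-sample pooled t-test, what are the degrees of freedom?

df = n₁ + n₂ − 2 = 16 + 18 − 2 = 32

degrees of freedom = 32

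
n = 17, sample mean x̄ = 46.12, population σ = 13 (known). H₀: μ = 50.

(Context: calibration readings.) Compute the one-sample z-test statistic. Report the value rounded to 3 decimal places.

test statistic = -1.231

SE = σ/√n = 13/√17 = 3.1530
z = (x̄−μ₀)/SE = (46.12−50)/3.1530 = -1.2306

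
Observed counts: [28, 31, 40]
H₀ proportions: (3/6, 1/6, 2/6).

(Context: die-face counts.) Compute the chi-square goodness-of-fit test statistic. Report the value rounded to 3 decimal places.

test statistic = 23.566

n = 99; E_i = n·p_i = [49.50, 16.50, 33.00]
χ² = (28−49.50)²/49.50 + (31−16.50)²/16.50 + (40−33.00)²/33.00 = 23.5657
df = 2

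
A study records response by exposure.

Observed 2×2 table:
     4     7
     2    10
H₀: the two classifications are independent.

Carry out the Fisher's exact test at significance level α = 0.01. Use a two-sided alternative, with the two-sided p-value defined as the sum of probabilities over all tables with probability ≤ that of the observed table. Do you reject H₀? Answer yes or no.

reject H₀: no

Margins: r₁=11, r₂=12, c₁=6, c₂=17, n=23
p_obs = C(11,4)·C(12,2)/C(23,6); sum pmf over tables with pmf ≤ p_obs
p-value (two-sided) = 0.37071
At α=0.01: p ≥ α → fail to reject H₀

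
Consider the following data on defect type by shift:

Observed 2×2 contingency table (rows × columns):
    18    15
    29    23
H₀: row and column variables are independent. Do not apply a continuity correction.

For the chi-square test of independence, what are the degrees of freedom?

degrees of freedom = 1

df = (r−1)(c−1) = (2−1)·(2−1) = 1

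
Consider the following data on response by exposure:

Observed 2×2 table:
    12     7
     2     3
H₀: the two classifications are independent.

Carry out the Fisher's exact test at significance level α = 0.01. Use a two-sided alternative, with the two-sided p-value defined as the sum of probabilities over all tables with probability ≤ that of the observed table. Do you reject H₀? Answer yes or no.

reject H₀: no

Margins: r₁=19, r₂=5, c₁=14, c₂=10, n=24
p_obs = C(19,12)·C(5,2)/C(24,14); sum pmf over tables with pmf ≤ p_obs
p-value (two-sided) = 0.61462
At α=0.01: p ≥ α → fail to reject H₀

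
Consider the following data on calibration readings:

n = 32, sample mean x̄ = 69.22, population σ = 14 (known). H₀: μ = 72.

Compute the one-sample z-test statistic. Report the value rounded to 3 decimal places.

SE = σ/√n = 14/√32 = 2.4749
z = (x̄−μ₀)/SE = (69.22−72)/2.4749 = -1.1233

test statistic = -1.123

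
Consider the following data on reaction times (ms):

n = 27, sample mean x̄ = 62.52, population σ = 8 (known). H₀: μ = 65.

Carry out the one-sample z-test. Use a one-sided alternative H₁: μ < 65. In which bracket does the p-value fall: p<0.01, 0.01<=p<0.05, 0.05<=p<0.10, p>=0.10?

SE = σ/√n = 8/√27 = 1.5396
z = (x̄−μ₀)/SE = (62.52−65)/1.5396 = -1.6108
p-value (one-sided, H₁ less) = 0.05361
→ bracket: 0.05<=p<0.10

p-value bracket: 0.05<=p<0.10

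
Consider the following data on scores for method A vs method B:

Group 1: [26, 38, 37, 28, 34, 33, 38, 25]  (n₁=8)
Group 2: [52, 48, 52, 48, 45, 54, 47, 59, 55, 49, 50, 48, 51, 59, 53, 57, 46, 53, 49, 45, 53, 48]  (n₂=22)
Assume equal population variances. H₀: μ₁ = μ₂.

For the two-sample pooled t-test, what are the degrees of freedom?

df = n₁ + n₂ − 2 = 8 + 22 − 2 = 28

degrees of freedom = 28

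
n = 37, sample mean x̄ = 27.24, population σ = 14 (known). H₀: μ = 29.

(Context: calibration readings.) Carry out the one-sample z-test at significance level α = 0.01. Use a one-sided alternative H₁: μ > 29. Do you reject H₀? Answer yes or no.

reject H₀: no

SE = σ/√n = 14/√37 = 2.3016
z = (x̄−μ₀)/SE = (27.24−29)/2.3016 = -0.7647
p-value (one-sided, H₁ greater) = 0.77777
At α=0.01: p ≥ α → fail to reject H₀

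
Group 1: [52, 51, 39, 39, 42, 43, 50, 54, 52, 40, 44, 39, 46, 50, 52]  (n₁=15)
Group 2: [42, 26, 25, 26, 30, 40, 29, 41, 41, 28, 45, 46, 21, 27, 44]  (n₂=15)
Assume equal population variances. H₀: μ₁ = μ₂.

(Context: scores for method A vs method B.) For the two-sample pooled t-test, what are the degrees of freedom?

df = n₁ + n₂ − 2 = 15 + 15 − 2 = 28

degrees of freedom = 28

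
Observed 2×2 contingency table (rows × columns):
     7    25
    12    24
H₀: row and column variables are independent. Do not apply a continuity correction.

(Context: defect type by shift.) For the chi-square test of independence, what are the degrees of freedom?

degrees of freedom = 1

df = (r−1)(c−1) = (2−1)·(2−1) = 1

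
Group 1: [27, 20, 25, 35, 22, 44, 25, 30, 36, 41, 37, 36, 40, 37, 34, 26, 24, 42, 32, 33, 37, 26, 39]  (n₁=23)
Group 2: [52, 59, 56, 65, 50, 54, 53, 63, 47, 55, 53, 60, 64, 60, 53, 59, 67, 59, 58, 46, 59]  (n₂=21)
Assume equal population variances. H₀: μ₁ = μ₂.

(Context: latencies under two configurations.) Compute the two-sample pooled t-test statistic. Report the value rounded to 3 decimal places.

test statistic = -12.625

x̄₁=32.522, s₁=6.940, n₁=23
x̄₂=56.762, s₂=5.656, n₂=21
s_p² = [22·6.940² + 20·5.656²]/42 = 40.4654
SE = √(s_p²·(1/23+1/21)) = 1.9200
t = (32.522−56.762)/1.9200 = -12.6253
df = 42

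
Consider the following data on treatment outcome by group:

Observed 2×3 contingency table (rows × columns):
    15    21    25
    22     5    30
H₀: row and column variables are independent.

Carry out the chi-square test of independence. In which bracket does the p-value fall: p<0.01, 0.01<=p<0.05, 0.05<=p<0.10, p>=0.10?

Row totals [61, 57], col totals [37, 26, 55], n=118
χ² = (15−19.13)²/19.13 + (21−13.44)²/13.44 + (25−28.43)²/28.43 + (22−17.87)²/17.87 + (5−12.56)²/12.56 + (30−26.57)²/26.57 = 11.5026
df = 2
p-value (upper-tail) = 0.00318
→ bracket: p<0.01

p-value bracket: p<0.01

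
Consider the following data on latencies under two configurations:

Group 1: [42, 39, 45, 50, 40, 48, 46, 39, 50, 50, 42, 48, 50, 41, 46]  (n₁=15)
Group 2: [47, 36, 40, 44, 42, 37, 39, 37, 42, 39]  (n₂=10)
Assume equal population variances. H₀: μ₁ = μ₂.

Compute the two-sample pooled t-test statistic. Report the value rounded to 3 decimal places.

test statistic = 2.955

x̄₁=45.067, s₁=4.234, n₁=15
x̄₂=40.300, s₂=3.466, n₂=10
s_p² = [14·4.234² + 9·3.466²]/23 = 15.6101
SE = √(s_p²·(1/15+1/10)) = 1.6130
t = (45.067−40.300)/1.6130 = 2.9552
df = 23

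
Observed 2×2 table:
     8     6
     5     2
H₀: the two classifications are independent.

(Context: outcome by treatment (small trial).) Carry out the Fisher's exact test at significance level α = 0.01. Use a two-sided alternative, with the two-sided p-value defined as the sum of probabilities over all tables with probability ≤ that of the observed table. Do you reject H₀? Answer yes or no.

reject H₀: no

Margins: r₁=14, r₂=7, c₁=13, c₂=8, n=21
p_obs = C(14,8)·C(7,5)/C(21,13); sum pmf over tables with pmf ≤ p_obs
p-value (two-sided) = 0.65566
At α=0.01: p ≥ α → fail to reject H₀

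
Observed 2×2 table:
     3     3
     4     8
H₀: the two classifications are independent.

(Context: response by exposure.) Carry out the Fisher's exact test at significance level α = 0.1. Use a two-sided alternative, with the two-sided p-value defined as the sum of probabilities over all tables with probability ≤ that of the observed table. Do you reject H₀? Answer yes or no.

Margins: r₁=6, r₂=12, c₁=7, c₂=11, n=18
p_obs = C(6,3)·C(12,4)/C(18,7); sum pmf over tables with pmf ≤ p_obs
p-value (two-sided) = 0.62670
At α=0.1: p ≥ α → fail to reject H₀

reject H₀: no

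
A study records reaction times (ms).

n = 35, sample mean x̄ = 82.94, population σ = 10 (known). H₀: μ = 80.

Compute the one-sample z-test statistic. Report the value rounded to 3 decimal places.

SE = σ/√n = 10/√35 = 1.6903
z = (x̄−μ₀)/SE = (82.94−80)/1.6903 = 1.7393

test statistic = 1.739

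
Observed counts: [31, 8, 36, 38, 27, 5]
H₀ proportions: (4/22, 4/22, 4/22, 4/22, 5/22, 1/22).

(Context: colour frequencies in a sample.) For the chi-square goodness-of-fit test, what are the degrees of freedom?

degrees of freedom = 5

df = k − 1 = 6 − 1 = 5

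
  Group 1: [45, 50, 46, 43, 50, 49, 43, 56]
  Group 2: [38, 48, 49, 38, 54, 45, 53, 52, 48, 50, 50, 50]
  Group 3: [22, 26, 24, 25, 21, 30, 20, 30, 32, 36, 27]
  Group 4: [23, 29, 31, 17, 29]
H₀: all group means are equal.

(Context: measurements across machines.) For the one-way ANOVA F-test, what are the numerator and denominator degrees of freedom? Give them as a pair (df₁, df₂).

degrees of freedom = [3, 32]

k = 4 groups, N = 36 total
df = (k−1, N−k) = (4−1, 36−4) = (3, 32)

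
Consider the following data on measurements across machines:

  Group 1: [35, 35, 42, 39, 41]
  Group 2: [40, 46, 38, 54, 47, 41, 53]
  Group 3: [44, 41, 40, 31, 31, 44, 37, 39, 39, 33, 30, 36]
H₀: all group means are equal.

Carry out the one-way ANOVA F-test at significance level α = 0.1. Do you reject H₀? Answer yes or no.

reject H₀: yes

Group means [38.40, 45.57, 37.08], grand mean 39.833
SSB = Σnᵢ(x̄ᵢ−x̄)² = 331.502; SSW = ΣΣ(x−x̄ᵢ)² = 549.831
MSB = 331.502/2 = 165.7512; MSW = 549.831/21 = 26.1824
F = MSB/MSW = 6.3306
df = (2, 21)
p-value (upper-tail) = 0.00705
At α=0.1: p < α → reject H₀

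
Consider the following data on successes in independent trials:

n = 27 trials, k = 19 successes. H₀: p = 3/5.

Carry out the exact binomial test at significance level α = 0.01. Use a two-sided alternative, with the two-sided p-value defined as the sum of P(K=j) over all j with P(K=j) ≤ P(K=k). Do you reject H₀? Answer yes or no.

Exact binomial: n=27, k=19, p₀=3/5=0.6000
P(X=j) = C(n,j)·p₀^j·(1−p₀)^(n−j); p = Σ P(X=j) over j with P(X=j) ≤ P(X=19)
p-value (two-sided) = 0.32860
At α=0.01: p ≥ α → fail to reject H₀

reject H₀: no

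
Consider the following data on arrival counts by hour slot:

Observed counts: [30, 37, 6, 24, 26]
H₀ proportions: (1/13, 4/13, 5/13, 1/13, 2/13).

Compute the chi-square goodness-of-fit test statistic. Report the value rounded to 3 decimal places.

test statistic = 105.657

n = 123; E_i = n·p_i = [9.46, 37.85, 47.31, 9.46, 18.92]
χ² = (30−9.46)²/9.46 + (37−37.85)²/37.85 + (6−47.31)²/47.31 + (24−9.46)²/9.46 + (26−18.92)²/18.92 = 105.6573
df = 4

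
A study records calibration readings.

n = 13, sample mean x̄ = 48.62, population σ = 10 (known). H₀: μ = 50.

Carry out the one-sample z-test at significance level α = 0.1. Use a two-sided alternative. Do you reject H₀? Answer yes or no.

SE = σ/√n = 10/√13 = 2.7735
z = (x̄−μ₀)/SE = (48.62−50)/2.7735 = -0.4976
p-value (two-sided) = 0.61879
At α=0.1: p ≥ α → fail to reject H₀

reject H₀: no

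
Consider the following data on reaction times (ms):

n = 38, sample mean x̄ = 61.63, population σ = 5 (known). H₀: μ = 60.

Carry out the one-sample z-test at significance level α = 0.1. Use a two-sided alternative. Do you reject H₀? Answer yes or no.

reject H₀: yes

SE = σ/√n = 5/√38 = 0.8111
z = (x̄−μ₀)/SE = (61.63−60)/0.8111 = 2.0096
p-value (two-sided) = 0.04447
At α=0.1: p < α → reject H₀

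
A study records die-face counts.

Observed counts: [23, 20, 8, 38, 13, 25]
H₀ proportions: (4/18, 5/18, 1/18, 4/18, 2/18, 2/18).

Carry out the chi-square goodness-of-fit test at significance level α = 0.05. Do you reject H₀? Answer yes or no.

n = 127; E_i = n·p_i = [28.22, 35.28, 7.06, 28.22, 14.11, 14.11]
χ² = (23−28.22)²/28.22 + (20−35.28)²/35.28 + (8−7.06)²/7.06 + (38−28.22)²/28.22 + (13−14.11)²/14.11 + (25−14.11)²/14.11 = 19.5866
df = 5
p-value (upper-tail) = 0.00149
At α=0.05: p < α → reject H₀

reject H₀: yes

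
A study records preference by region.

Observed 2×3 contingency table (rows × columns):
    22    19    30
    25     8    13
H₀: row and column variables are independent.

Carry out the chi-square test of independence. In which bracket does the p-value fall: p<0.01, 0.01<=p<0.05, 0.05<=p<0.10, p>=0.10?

p-value bracket: 0.01<=p<0.05

Row totals [71, 46], col totals [47, 27, 43], n=117
χ² = (22−28.52)²/28.52 + (19−16.38)²/16.38 + (30−26.09)²/26.09 + (25−18.48)²/18.48 + (8−10.62)²/10.62 + (13−16.91)²/16.91 = 6.3416
df = 2
p-value (upper-tail) = 0.04197
→ bracket: 0.01<=p<0.05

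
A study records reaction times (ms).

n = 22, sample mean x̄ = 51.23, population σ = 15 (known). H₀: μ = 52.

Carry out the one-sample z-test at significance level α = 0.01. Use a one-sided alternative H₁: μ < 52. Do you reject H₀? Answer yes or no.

SE = σ/√n = 15/√22 = 3.1980
z = (x̄−μ₀)/SE = (51.23−52)/3.1980 = -0.2408
p-value (one-sided, H₁ less) = 0.40486
At α=0.01: p ≥ α → fail to reject H₀

reject H₀: no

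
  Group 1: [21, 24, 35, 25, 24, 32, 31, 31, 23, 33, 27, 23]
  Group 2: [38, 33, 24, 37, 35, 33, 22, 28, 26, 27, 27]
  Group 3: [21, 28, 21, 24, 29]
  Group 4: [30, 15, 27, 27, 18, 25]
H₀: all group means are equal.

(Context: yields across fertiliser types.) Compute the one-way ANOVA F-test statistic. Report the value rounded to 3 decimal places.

Group means [27.42, 30.00, 24.60, 23.67], grand mean 27.176
SSB = Σnᵢ(x̄ᵢ−x̄)² = 195.491; SSW = ΣΣ(x−x̄ᵢ)² = 767.450
MSB = 195.491/3 = 65.1637; MSW = 767.450/30 = 25.5817
F = MSB/MSW = 2.5473
df = (3, 30)

test statistic = 2.547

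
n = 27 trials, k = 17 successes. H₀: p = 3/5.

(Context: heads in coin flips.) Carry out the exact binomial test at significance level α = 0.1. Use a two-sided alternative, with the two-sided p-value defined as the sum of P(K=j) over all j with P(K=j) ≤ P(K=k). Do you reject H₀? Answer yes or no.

reject H₀: no

Exact binomial: n=27, k=17, p₀=3/5=0.6000
P(X=j) = C(n,j)·p₀^j·(1−p₀)^(n−j); p = Σ P(X=j) over j with P(X=j) ≤ P(X=17)
p-value (two-sided) = 0.84573
At α=0.1: p ≥ α → fail to reject H₀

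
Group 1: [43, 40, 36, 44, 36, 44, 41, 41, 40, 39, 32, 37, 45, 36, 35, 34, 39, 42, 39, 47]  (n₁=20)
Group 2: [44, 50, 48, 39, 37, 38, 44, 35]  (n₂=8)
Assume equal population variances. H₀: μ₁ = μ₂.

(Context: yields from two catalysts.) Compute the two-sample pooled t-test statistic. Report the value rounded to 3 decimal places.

x̄₁=39.500, s₁=3.980, n₁=20
x̄₂=41.875, s₂=5.436, n₂=8
s_p² = [19·3.980² + 7·5.436²]/26 = 19.5337
SE = √(s_p²·(1/20+1/8)) = 1.8489
t = (39.500−41.875)/1.8489 = -1.2846
df = 26

test statistic = -1.285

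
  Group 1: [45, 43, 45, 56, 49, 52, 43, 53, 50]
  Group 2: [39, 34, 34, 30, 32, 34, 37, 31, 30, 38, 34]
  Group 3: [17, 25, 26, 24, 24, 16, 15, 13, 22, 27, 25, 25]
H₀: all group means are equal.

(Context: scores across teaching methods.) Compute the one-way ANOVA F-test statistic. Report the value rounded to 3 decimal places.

test statistic = 100.502

Group means [48.44, 33.91, 21.58], grand mean 33.375
SSB = Σnᵢ(x̄ᵢ−x̄)² = 3715.452; SSW = ΣΣ(x−x̄ᵢ)² = 536.048
MSB = 3715.452/2 = 1857.7260; MSW = 536.048/29 = 18.4844
F = MSB/MSW = 100.5023
df = (2, 29)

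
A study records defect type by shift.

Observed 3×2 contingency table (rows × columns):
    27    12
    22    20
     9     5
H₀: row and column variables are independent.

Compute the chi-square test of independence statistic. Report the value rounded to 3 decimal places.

test statistic = 2.487

Row totals [39, 42, 14], col totals [58, 37], n=95
χ² = (27−23.81)²/23.81 + (12−15.19)²/15.19 + (22−25.64)²/25.64 + (20−16.36)²/16.36 + (9−8.55)²/8.55 + (5−5.45)²/5.45 = 2.4867
df = 2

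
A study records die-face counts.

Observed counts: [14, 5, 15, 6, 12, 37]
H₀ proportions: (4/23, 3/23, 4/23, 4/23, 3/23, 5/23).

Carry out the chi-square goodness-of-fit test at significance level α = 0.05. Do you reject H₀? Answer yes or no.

reject H₀: yes

n = 89; E_i = n·p_i = [15.48, 11.61, 15.48, 15.48, 11.61, 19.35]
χ² = (14−15.48)²/15.48 + (5−11.61)²/11.61 + (15−15.48)²/15.48 + (6−15.48)²/15.48 + (12−11.61)²/11.61 + (37−19.35)²/19.35 = 25.8406
df = 5
p-value (upper-tail) = 0.00010
At α=0.05: p < α → reject H₀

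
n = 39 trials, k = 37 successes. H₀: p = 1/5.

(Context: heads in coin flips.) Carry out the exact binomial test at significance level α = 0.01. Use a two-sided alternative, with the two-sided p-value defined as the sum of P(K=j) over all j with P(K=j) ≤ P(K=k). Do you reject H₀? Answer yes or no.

reject H₀: yes

Exact binomial: n=39, k=37, p₀=1/5=0.2000
P(X=j) = C(n,j)·p₀^j·(1−p₀)^(n−j); p = Σ P(X=j) over j with P(X=j) ≤ P(X=37)
p-value (two-sided) = 0.00000
At α=0.01: p < α → reject H₀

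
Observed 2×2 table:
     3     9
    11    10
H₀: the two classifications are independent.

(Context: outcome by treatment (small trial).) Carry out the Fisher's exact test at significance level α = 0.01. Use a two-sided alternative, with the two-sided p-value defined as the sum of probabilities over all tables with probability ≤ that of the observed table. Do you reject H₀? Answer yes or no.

Margins: r₁=12, r₂=21, c₁=14, c₂=19, n=33
p_obs = C(12,3)·C(21,11)/C(33,14); sum pmf over tables with pmf ≤ p_obs
p-value (two-sided) = 0.16036
At α=0.01: p ≥ α → fail to reject H₀

reject H₀: no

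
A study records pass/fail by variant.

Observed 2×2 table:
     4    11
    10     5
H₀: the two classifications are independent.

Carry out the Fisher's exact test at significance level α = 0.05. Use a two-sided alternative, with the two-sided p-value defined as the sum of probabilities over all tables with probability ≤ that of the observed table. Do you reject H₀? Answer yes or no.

reject H₀: no

Margins: r₁=15, r₂=15, c₁=14, c₂=16, n=30
p_obs = C(15,4)·C(15,10)/C(30,14); sum pmf over tables with pmf ≤ p_obs
p-value (two-sided) = 0.06560
At α=0.05: p ≥ α → fail to reject H₀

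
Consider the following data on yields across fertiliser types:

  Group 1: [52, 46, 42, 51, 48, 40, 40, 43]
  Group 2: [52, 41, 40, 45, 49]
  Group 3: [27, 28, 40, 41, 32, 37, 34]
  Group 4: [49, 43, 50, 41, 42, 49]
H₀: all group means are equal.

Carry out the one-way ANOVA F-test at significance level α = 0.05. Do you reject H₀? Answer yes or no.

Group means [45.25, 45.40, 34.14, 45.67], grand mean 42.385
SSB = Σnᵢ(x̄ᵢ−x̄)² = 651.263; SSW = ΣΣ(x−x̄ᵢ)² = 528.890
MSB = 651.263/3 = 217.0878; MSW = 528.890/22 = 24.0405
F = MSB/MSW = 9.0301
df = (3, 22)
p-value (upper-tail) = 0.00043
At α=0.05: p < α → reject H₀

reject H₀: yes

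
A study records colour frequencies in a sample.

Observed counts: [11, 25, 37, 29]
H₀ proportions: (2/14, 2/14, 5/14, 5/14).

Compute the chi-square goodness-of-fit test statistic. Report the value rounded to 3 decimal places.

n = 102; E_i = n·p_i = [14.57, 14.57, 36.43, 36.43]
χ² = (11−14.57)²/14.57 + (25−14.57)²/14.57 + (37−36.43)²/36.43 + (29−36.43)²/36.43 = 9.8627
df = 3

test statistic = 9.863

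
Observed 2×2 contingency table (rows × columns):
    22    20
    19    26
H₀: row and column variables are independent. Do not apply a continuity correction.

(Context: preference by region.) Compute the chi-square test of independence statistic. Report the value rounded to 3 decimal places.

test statistic = 0.900

Row totals [42, 45], col totals [41, 46], n=87
χ² = (22−19.79)²/19.79 + (20−22.21)²/22.21 + (19−21.21)²/21.21 + (26−23.79)²/23.79 = 0.8997
df = 1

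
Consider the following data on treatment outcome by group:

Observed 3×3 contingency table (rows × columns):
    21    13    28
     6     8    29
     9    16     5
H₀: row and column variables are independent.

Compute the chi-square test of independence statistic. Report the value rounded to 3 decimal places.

Row totals [62, 43, 30], col totals [36, 37, 62], n=135
χ² = (21−16.53)²/16.53 + (13−16.99)²/16.99 + (28−28.47)²/28.47 + (6−11.47)²/11.47 + (8−11.79)²/11.79 + (29−19.75)²/19.75 + (9−8.00)²/8.00 + (16−8.22)²/8.22 + (5−13.78)²/13.78 = 23.3837
df = 4

test statistic = 23.384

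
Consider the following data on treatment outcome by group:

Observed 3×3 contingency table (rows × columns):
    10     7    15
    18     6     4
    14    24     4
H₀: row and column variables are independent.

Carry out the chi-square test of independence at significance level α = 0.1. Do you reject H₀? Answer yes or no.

reject H₀: yes

Row totals [32, 28, 42], col totals [42, 37, 23], n=102
χ² = (10−13.18)²/13.18 + (7−11.61)²/11.61 + (15−7.22)²/7.22 + (18−11.53)²/11.53 + (6−10.16)²/10.16 + (4−6.31)²/6.31 + (14−17.29)²/17.29 + (24−15.24)²/15.24 + (4−9.47)²/9.47 = 26.0030
df = 4
p-value (upper-tail) = 0.00003
At α=0.1: p < α → reject H₀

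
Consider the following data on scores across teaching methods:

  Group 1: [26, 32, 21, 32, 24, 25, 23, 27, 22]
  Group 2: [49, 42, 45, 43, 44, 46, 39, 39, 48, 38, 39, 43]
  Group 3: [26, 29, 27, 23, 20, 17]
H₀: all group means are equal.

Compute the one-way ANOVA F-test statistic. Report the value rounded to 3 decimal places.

test statistic = 68.626

Group means [25.78, 42.92, 23.67], grand mean 32.926
SSB = Σnᵢ(x̄ᵢ−x̄)² = 2172.046; SSW = ΣΣ(x−x̄ᵢ)² = 379.806
MSB = 2172.046/2 = 1086.0231; MSW = 379.806/24 = 15.8252
F = MSB/MSW = 68.6261
df = (2, 24)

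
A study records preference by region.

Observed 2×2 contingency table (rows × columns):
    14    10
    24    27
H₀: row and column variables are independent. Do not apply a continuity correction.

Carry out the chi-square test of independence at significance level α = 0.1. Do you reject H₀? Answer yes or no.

Row totals [24, 51], col totals [38, 37], n=75
χ² = (14−12.16)²/12.16 + (10−11.84)²/11.84 + (24−25.84)²/25.84 + (27−25.16)²/25.16 = 0.8300
df = 1
p-value (upper-tail) = 0.36229
At α=0.1: p ≥ α → fail to reject H₀

reject H₀: no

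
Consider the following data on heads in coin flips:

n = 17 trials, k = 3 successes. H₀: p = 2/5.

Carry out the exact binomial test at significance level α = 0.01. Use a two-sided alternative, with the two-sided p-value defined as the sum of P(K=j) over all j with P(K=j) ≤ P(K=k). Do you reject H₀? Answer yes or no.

reject H₀: no

Exact binomial: n=17, k=3, p₀=2/5=0.4000
P(X=j) = C(n,j)·p₀^j·(1−p₀)^(n−j); p = Σ P(X=j) over j with P(X=j) ≤ P(X=3)
p-value (two-sided) = 0.08124
At α=0.01: p ≥ α → fail to reject H₀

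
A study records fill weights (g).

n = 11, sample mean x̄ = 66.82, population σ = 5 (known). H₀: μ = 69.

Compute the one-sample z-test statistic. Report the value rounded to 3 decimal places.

test statistic = -1.446

SE = σ/√n = 5/√11 = 1.5076
z = (x̄−μ₀)/SE = (66.82−69)/1.5076 = -1.4460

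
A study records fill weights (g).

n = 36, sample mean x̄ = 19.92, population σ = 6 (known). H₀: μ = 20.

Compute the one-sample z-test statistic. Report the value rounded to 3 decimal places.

SE = σ/√n = 6/√36 = 1.0000
z = (x̄−μ₀)/SE = (19.92−20)/1.0000 = -0.0800

test statistic = -0.080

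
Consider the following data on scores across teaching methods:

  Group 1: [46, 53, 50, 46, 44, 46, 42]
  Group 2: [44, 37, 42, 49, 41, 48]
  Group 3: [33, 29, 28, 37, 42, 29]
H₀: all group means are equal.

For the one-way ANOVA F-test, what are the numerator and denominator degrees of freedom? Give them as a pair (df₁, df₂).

degrees of freedom = [2, 16]

k = 3 groups, N = 19 total
df = (k−1, N−k) = (3−1, 19−3) = (2, 16)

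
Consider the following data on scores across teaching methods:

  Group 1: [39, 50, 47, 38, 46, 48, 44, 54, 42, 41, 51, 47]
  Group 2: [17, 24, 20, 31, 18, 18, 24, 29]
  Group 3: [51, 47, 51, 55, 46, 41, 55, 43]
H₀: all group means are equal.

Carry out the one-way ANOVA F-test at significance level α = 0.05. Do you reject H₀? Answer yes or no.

Group means [45.58, 22.62, 48.62], grand mean 39.893
SSB = Σnᵢ(x̄ᵢ−x̄)² = 3384.012; SSW = ΣΣ(x−x̄ᵢ)² = 654.667
MSB = 3384.012/2 = 1692.0060; MSW = 654.667/25 = 26.1867
F = MSB/MSW = 64.6133
df = (2, 25)
p-value (upper-tail) = 0.00000
At α=0.05: p < α → reject H₀

reject H₀: yes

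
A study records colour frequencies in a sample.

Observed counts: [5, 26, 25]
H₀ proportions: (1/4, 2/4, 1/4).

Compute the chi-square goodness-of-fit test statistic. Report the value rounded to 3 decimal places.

test statistic = 14.571

n = 56; E_i = n·p_i = [14.00, 28.00, 14.00]
χ² = (5−14.00)²/14.00 + (26−28.00)²/28.00 + (25−14.00)²/14.00 = 14.5714
df = 2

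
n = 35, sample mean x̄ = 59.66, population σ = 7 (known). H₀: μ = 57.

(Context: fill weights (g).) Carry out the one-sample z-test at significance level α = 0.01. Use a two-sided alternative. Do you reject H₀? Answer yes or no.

SE = σ/√n = 7/√35 = 1.1832
z = (x̄−μ₀)/SE = (59.66−57)/1.1832 = 2.2481
p-value (two-sided) = 0.02457
At α=0.01: p ≥ α → fail to reject H₀

reject H₀: no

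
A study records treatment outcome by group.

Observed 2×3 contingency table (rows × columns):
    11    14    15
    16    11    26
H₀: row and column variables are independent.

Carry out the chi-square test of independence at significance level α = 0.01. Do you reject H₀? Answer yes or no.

Row totals [40, 53], col totals [27, 25, 41], n=93
χ² = (11−11.61)²/11.61 + (14−10.75)²/10.75 + (15−17.63)²/17.63 + (16−15.39)²/15.39 + (11−14.25)²/14.25 + (26−23.37)²/23.37 = 2.4682
df = 2
p-value (upper-tail) = 0.29110
At α=0.01: p ≥ α → fail to reject H₀

reject H₀: no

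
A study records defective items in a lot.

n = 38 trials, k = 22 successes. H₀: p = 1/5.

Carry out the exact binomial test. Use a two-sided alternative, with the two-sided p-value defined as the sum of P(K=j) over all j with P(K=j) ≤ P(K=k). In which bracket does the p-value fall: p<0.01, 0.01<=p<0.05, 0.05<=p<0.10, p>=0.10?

Exact binomial: n=38, k=22, p₀=1/5=0.2000
P(X=j) = C(n,j)·p₀^j·(1−p₀)^(n−j); p = Σ P(X=j) over j with P(X=j) ≤ P(X=22)
p-value (two-sided) = 0.00000
→ bracket: p<0.01

p-value bracket: p<0.01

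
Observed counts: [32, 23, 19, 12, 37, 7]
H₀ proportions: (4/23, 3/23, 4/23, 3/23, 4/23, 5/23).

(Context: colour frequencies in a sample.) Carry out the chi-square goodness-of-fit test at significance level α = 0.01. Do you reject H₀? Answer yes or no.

reject H₀: yes

n = 130; E_i = n·p_i = [22.61, 16.96, 22.61, 16.96, 22.61, 28.26]
χ² = (32−22.61)²/22.61 + (23−16.96)²/16.96 + (19−22.61)²/22.61 + (12−16.96)²/16.96 + (37−22.61)²/22.61 + (7−28.26)²/28.26 = 33.2351
df = 5
p-value (upper-tail) = 0.00000
At α=0.01: p < α → reject H₀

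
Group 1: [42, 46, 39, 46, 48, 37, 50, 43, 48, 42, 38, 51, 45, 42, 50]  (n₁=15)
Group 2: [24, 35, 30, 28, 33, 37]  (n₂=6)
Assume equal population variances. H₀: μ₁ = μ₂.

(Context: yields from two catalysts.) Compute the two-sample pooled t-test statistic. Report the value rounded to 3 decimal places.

x̄₁=44.467, s₁=4.486, n₁=15
x̄₂=31.167, s₂=4.792, n₂=6
s_p² = [14·4.486² + 5·4.792²]/19 = 20.8719
SE = √(s_p²·(1/15+1/6)) = 2.2068
t = (44.467−31.167)/2.2068 = 6.0267
df = 19

test statistic = 6.027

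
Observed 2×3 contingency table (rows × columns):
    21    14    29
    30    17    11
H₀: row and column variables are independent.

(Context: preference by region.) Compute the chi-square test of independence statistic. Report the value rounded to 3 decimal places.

Row totals [64, 58], col totals [51, 31, 40], n=122
χ² = (21−26.75)²/26.75 + (14−16.26)²/16.26 + (29−20.98)²/20.98 + (30−24.25)²/24.25 + (17−14.74)²/14.74 + (11−19.02)²/19.02 = 9.7070
df = 2

test statistic = 9.707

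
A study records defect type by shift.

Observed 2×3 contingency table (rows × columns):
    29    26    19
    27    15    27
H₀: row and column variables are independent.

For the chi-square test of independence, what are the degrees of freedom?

degrees of freedom = 2

df = (r−1)(c−1) = (2−1)·(3−1) = 2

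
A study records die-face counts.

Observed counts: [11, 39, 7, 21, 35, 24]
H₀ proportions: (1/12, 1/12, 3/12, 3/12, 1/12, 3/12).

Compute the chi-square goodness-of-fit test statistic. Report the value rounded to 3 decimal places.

test statistic = 145.248

n = 137; E_i = n·p_i = [11.42, 11.42, 34.25, 34.25, 11.42, 34.25]
χ² = (11−11.42)²/11.42 + (39−11.42)²/11.42 + (7−34.25)²/34.25 + (21−34.25)²/34.25 + (35−11.42)²/11.42 + (24−34.25)²/34.25 = 145.2482
df = 5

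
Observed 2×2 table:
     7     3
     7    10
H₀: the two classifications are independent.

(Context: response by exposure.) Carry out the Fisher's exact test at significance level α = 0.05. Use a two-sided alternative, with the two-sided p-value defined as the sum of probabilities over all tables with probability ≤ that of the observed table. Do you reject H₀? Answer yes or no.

Margins: r₁=10, r₂=17, c₁=14, c₂=13, n=27
p_obs = C(10,7)·C(17,7)/C(27,14); sum pmf over tables with pmf ≤ p_obs
p-value (two-sided) = 0.23646
At α=0.05: p ≥ α → fail to reject H₀

reject H₀: no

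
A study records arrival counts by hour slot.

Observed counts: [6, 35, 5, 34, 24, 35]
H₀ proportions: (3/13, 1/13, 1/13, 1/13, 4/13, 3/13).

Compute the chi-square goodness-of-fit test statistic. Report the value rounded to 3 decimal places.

n = 139; E_i = n·p_i = [32.08, 10.69, 10.69, 10.69, 42.77, 32.08]
χ² = (6−32.08)²/32.08 + (35−10.69)²/10.69 + (5−10.69)²/10.69 + (34−10.69)²/10.69 + (24−42.77)²/42.77 + (35−32.08)²/32.08 = 138.8010
df = 5

test statistic = 138.801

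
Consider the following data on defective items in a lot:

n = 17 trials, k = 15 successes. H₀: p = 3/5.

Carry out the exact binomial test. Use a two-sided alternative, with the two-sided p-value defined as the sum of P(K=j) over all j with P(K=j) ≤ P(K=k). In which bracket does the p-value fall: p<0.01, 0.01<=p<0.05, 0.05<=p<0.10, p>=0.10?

Exact binomial: n=17, k=15, p₀=3/5=0.6000
P(X=j) = C(n,j)·p₀^j·(1−p₀)^(n−j); p = Σ P(X=j) over j with P(X=j) ≤ P(X=15)
p-value (two-sided) = 0.02291
→ bracket: 0.01<=p<0.05

p-value bracket: 0.01<=p<0.05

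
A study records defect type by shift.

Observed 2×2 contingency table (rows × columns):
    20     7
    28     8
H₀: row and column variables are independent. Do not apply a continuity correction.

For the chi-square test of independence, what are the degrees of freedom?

degrees of freedom = 1

df = (r−1)(c−1) = (2−1)·(2−1) = 1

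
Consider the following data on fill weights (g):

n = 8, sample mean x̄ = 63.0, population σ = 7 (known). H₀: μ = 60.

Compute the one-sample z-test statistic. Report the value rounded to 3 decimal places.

SE = σ/√n = 7/√8 = 2.4749
z = (x̄−μ₀)/SE = (63.0−60)/2.4749 = 1.2122

test statistic = 1.212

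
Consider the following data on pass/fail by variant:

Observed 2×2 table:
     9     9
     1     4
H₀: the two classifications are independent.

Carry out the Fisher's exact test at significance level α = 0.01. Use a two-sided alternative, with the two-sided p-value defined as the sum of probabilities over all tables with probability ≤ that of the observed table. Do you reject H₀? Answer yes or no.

reject H₀: no

Margins: r₁=18, r₂=5, c₁=10, c₂=13, n=23
p_obs = C(18,9)·C(5,1)/C(23,10); sum pmf over tables with pmf ≤ p_obs
p-value (two-sided) = 0.33936
At α=0.01: p ≥ α → fail to reject H₀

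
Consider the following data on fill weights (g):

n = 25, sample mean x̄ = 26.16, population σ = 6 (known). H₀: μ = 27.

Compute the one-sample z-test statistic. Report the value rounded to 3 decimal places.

test statistic = -0.700

SE = σ/√n = 6/√25 = 1.2000
z = (x̄−μ₀)/SE = (26.16−27)/1.2000 = -0.7000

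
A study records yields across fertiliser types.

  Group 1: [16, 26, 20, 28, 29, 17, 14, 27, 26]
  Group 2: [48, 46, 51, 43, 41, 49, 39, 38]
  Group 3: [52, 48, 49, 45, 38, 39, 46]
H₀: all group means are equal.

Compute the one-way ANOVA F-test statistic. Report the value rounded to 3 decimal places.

Group means [22.56, 44.38, 45.29], grand mean 36.458
SSB = Σnᵢ(x̄ᵢ−x̄)² = 2786.433; SSW = ΣΣ(x−x̄ᵢ)² = 591.526
MSB = 2786.433/2 = 1393.2163; MSW = 591.526/21 = 28.1679
F = MSB/MSW = 49.4611
df = (2, 21)

test statistic = 49.461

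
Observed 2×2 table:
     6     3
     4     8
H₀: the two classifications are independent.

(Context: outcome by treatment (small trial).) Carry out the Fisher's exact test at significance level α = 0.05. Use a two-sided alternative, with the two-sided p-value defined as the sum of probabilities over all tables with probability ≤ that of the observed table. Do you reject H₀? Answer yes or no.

reject H₀: no

Margins: r₁=9, r₂=12, c₁=10, c₂=11, n=21
p_obs = C(9,6)·C(12,4)/C(21,10); sum pmf over tables with pmf ≤ p_obs
p-value (two-sided) = 0.19838
At α=0.05: p ≥ α → fail to reject H₀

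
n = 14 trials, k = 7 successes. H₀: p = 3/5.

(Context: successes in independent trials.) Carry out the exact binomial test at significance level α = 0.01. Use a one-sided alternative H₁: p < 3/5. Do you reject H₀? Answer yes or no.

reject H₀: no

Exact binomial: n=14, k=7, p₀=3/5=0.6000
P(X≤7) from Σ C(n,i)·p₀^i·(1−p₀)^(n−i)
p-value (one-sided, H₁ less) = 0.30755
At α=0.01: p ≥ α → fail to reject H₀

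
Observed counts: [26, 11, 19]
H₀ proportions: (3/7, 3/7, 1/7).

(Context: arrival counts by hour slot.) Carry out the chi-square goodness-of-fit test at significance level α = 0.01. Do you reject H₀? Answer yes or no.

reject H₀: yes

n = 56; E_i = n·p_i = [24.00, 24.00, 8.00]
χ² = (26−24.00)²/24.00 + (11−24.00)²/24.00 + (19−8.00)²/8.00 = 22.3333
df = 2
p-value (upper-tail) = 0.00001
At α=0.01: p < α → reject H₀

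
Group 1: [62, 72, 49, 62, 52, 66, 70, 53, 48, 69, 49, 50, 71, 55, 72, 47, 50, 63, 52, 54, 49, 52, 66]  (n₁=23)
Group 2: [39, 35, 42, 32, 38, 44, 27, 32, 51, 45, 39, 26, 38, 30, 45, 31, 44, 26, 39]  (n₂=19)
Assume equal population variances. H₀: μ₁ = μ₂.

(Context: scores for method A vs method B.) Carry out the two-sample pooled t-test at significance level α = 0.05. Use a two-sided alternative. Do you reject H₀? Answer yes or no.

x̄₁=57.957, s₁=8.947, n₁=23
x̄₂=37.000, s₂=7.234, n₂=19
s_p² = [22·8.947² + 18·7.234²]/40 = 67.5739
SE = √(s_p²·(1/23+1/19)) = 2.5484
t = (57.957−37.000)/2.5484 = 8.2233
df = 40
p-value (two-sided) = 0.00000
At α=0.05: p < α → reject H₀

reject H₀: yes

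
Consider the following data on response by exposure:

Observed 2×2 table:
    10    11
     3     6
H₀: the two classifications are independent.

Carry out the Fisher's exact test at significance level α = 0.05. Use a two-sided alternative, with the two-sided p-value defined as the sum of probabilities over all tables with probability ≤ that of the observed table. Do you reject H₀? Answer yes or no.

Margins: r₁=21, r₂=9, c₁=13, c₂=17, n=30
p_obs = C(21,10)·C(9,3)/C(30,13); sum pmf over tables with pmf ≤ p_obs
p-value (two-sided) = 0.69075
At α=0.05: p ≥ α → fail to reject H₀

reject H₀: no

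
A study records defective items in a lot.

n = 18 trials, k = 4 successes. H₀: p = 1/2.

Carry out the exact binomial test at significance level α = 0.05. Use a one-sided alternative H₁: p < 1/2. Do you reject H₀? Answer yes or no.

Exact binomial: n=18, k=4, p₀=1/2=0.5000
P(X≤4) from Σ C(n,i)·p₀^i·(1−p₀)^(n−i)
p-value (one-sided, H₁ less) = 0.01544
At α=0.05: p < α → reject H₀

reject H₀: yes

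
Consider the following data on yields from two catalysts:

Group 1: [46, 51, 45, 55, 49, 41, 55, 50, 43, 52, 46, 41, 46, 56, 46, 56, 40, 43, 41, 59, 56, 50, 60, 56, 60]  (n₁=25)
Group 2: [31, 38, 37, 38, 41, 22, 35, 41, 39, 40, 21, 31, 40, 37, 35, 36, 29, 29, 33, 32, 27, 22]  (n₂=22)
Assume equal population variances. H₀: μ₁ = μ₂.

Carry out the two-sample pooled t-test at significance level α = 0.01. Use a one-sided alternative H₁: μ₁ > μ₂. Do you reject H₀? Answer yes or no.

reject H₀: yes

x̄₁=49.720, s₁=6.484, n₁=25
x̄₂=33.364, s₂=6.253, n₂=22
s_p² = [24·6.484² + 21·6.253²]/45 = 40.6696
SE = √(s_p²·(1/25+1/22)) = 1.8642
t = (49.720−33.364)/1.8642 = 8.7737
df = 45
p-value (one-sided, H₁ greater) = 0.00000
At α=0.01: p < α → reject H₀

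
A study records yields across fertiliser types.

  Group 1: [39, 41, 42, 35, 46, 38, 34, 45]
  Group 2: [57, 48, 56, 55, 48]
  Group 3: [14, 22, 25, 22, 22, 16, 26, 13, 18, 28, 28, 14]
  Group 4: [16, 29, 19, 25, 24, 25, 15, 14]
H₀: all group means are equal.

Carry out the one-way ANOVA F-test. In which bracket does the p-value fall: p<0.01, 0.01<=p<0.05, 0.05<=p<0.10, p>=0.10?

Group means [40.00, 52.80, 20.67, 20.88], grand mean 30.273
SSB = Σnᵢ(x̄ᵢ−x̄)² = 5108.204; SSW = ΣΣ(x−x̄ᵢ)² = 766.342
MSB = 5108.204/3 = 1702.7346; MSW = 766.342/29 = 26.4256
F = MSB/MSW = 64.4351
df = (3, 29)
p-value (upper-tail) = 0.00000
→ bracket: p<0.01

p-value bracket: p<0.01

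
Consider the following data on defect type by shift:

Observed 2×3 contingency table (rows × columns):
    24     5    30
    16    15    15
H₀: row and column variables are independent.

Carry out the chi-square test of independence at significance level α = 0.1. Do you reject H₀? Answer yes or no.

Row totals [59, 46], col totals [40, 20, 45], n=105
χ² = (24−22.48)²/22.48 + (5−11.24)²/11.24 + (30−25.29)²/25.29 + (16−17.52)²/17.52 + (15−8.76)²/8.76 + (15−19.71)²/19.71 = 10.1460
df = 2
p-value (upper-tail) = 0.00626
At α=0.1: p < α → reject H₀

reject H₀: yes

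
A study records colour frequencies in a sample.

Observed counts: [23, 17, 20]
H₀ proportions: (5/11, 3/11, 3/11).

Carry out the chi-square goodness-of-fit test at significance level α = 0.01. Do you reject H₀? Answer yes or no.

n = 60; E_i = n·p_i = [27.27, 16.36, 16.36]
χ² = (23−27.27)²/27.27 + (17−16.36)²/16.36 + (20−16.36)²/16.36 = 1.5022
df = 2
p-value (upper-tail) = 0.47184
At α=0.01: p ≥ α → fail to reject H₀

reject H₀: no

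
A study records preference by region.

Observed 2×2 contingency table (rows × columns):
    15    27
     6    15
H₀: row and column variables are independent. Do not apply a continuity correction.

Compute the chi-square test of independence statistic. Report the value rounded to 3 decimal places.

test statistic = 0.321

Row totals [42, 21], col totals [21, 42], n=63
χ² = (15−14.00)²/14.00 + (27−28.00)²/28.00 + (6−7.00)²/7.00 + (15−14.00)²/14.00 = 0.3214
df = 1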